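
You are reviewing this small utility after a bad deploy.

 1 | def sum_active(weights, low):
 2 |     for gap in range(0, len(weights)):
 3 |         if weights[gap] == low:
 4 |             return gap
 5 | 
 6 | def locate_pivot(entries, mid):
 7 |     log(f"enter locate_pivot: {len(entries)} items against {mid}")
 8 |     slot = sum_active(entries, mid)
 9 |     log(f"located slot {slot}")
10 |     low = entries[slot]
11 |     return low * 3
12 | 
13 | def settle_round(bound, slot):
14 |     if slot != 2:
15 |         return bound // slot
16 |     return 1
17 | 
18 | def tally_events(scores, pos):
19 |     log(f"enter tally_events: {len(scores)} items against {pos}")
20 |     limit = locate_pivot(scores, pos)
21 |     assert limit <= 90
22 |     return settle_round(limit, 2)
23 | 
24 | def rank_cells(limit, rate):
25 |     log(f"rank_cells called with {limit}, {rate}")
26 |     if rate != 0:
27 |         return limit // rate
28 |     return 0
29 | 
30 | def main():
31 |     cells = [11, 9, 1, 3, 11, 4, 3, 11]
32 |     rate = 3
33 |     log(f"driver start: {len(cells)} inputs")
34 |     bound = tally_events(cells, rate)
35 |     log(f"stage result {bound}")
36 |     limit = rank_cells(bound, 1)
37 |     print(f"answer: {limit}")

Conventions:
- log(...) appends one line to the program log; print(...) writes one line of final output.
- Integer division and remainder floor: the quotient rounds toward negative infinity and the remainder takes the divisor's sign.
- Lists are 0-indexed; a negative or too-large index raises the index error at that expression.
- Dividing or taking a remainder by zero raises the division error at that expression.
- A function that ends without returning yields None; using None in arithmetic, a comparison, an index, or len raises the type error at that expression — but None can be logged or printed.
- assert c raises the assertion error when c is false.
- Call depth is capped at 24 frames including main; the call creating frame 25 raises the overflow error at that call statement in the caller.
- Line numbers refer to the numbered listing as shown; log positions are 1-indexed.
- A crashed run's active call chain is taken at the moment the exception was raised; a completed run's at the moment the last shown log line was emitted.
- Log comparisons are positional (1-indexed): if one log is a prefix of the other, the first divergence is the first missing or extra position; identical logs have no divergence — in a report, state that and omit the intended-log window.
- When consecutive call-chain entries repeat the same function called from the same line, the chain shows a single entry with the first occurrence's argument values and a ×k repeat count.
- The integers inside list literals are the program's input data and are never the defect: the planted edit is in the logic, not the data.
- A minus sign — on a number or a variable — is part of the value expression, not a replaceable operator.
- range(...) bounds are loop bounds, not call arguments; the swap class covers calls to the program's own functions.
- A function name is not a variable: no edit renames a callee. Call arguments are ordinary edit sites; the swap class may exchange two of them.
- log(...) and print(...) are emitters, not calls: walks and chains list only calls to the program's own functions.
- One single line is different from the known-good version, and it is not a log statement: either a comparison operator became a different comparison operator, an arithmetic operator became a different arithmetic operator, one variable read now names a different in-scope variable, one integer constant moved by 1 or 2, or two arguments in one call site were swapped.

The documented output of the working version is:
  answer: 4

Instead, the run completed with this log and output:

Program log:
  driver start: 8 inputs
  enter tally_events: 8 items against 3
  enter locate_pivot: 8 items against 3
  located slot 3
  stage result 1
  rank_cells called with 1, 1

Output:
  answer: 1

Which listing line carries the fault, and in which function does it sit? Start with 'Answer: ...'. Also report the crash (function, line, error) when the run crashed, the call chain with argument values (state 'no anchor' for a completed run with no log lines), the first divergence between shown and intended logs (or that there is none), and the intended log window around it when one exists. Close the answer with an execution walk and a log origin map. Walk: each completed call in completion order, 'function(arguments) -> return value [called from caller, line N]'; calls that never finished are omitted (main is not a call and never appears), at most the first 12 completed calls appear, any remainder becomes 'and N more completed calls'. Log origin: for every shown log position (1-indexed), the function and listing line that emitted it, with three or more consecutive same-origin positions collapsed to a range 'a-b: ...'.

Answer: the defect is in settle_round at line 14.
Key observation: Everything matches until log position 5, which reads 'stage result 1' in place of 'stage result 4'.
Call chain: main -> rank_cells(1, 1) (called at line 36).
First divergence: position 5 — the shown line 'stage result 1' should read 'stage result 4'.
Intended log window:
  3: enter locate_pivot: 8 items against 3
  4: located slot 3
  5: stage result 4
  6: rank_cells called with 4, 1
Execution walk:
  sum_active([11, 9, 1, 3, 11, 4, 3, 11], 3) -> 3  [called from locate_pivot, line 8]
  locate_pivot([11, 9, 1, 3, 11, 4, 3, 11], 3) -> 9  [called from tally_events, line 20]
  settle_round(9, 2) -> 1  [called from tally_events, line 22]
  tally_events([11, 9, 1, 3, 11, 4, 3, 11], 3) -> 1  [called from main, line 34]
  rank_cells(1, 1) -> 1  [called from main, line 36]
Origin of each log line:
  1: logged in main at line 33
  2: logged in tally_events at line 19
  3: logged in locate_pivot at line 7
  4: logged in locate_pivot at line 9
  5: logged in main at line 35
  6: logged in rank_cells at line 25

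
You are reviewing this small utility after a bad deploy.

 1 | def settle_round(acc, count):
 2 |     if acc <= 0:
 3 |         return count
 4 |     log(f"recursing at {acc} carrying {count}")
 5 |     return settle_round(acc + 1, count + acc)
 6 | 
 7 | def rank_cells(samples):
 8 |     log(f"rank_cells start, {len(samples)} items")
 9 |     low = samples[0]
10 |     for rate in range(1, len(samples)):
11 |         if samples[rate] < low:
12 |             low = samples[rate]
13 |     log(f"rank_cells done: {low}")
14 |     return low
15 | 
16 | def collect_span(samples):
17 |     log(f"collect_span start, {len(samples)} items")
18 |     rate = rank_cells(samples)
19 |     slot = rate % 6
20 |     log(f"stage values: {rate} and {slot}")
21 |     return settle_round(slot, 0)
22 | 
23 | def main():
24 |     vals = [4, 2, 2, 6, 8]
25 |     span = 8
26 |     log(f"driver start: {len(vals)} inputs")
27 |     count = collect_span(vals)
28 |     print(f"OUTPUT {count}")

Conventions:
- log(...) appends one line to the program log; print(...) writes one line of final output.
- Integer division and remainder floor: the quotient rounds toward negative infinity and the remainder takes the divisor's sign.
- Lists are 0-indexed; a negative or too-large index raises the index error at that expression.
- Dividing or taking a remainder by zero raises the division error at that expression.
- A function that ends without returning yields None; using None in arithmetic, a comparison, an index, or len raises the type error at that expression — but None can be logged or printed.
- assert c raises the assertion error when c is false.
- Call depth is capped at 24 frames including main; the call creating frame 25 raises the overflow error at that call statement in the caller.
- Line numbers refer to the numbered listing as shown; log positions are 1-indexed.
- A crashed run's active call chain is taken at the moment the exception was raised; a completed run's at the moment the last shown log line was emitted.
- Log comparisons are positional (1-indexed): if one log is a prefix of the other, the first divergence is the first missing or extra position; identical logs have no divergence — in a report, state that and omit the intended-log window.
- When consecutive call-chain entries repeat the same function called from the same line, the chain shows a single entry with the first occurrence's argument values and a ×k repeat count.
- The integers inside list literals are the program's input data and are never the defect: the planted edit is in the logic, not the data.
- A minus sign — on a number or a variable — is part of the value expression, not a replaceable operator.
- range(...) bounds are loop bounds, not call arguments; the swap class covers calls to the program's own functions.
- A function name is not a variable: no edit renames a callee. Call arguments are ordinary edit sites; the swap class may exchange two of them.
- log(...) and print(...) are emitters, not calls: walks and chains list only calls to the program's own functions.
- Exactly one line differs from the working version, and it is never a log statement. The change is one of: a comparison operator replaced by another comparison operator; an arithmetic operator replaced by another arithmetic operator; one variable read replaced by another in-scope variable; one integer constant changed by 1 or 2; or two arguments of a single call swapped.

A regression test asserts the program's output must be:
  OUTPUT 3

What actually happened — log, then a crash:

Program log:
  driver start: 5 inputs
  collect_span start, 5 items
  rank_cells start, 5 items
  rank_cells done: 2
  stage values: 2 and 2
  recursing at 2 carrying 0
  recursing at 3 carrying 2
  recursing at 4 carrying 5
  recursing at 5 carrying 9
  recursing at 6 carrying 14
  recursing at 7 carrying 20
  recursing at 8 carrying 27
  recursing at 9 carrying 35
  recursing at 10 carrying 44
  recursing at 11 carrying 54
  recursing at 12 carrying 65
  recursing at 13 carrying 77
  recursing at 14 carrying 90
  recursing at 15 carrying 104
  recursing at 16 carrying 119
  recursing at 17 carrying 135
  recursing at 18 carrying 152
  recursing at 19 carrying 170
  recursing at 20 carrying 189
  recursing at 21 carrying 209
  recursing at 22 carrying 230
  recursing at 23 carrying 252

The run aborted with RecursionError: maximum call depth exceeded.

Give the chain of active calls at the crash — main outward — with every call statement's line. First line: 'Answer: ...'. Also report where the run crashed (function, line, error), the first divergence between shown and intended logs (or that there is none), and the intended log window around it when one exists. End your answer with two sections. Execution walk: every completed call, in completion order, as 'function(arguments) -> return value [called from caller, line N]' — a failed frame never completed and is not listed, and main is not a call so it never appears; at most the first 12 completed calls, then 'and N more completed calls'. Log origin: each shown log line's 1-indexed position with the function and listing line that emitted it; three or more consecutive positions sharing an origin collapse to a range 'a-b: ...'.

Answer: main -> collect_span (called at line 27) -> settle_round (called at line 21) -> settle_round (called at line 5) ×21.
Key observation: Log line 7 is where behavior first shows: 'recursing at 3 carrying 2' appears instead of 'recursing at 1 carrying 2'.
Crash: settle_round, line 5, RecursionError.
First divergence: position 7; shown 'recursing at 3 carrying 2' vs intended 'recursing at 1 carrying 2'.
Intended log window:
  5: stage values: 2 and 2
  6: recursing at 2 carrying 0
  7: recursing at 1 carrying 2
Execution walk:
  rank_cells([4, 2, 2, 6, 8]) -> 2  [called from collect_span, line 18]
Log line origins:
  1 — main, line 26
  2 — collect_span, line 17
  3 — rank_cells, line 8
  4 — rank_cells, line 13
  5 — collect_span, line 20
  6-27 — settle_round, line 4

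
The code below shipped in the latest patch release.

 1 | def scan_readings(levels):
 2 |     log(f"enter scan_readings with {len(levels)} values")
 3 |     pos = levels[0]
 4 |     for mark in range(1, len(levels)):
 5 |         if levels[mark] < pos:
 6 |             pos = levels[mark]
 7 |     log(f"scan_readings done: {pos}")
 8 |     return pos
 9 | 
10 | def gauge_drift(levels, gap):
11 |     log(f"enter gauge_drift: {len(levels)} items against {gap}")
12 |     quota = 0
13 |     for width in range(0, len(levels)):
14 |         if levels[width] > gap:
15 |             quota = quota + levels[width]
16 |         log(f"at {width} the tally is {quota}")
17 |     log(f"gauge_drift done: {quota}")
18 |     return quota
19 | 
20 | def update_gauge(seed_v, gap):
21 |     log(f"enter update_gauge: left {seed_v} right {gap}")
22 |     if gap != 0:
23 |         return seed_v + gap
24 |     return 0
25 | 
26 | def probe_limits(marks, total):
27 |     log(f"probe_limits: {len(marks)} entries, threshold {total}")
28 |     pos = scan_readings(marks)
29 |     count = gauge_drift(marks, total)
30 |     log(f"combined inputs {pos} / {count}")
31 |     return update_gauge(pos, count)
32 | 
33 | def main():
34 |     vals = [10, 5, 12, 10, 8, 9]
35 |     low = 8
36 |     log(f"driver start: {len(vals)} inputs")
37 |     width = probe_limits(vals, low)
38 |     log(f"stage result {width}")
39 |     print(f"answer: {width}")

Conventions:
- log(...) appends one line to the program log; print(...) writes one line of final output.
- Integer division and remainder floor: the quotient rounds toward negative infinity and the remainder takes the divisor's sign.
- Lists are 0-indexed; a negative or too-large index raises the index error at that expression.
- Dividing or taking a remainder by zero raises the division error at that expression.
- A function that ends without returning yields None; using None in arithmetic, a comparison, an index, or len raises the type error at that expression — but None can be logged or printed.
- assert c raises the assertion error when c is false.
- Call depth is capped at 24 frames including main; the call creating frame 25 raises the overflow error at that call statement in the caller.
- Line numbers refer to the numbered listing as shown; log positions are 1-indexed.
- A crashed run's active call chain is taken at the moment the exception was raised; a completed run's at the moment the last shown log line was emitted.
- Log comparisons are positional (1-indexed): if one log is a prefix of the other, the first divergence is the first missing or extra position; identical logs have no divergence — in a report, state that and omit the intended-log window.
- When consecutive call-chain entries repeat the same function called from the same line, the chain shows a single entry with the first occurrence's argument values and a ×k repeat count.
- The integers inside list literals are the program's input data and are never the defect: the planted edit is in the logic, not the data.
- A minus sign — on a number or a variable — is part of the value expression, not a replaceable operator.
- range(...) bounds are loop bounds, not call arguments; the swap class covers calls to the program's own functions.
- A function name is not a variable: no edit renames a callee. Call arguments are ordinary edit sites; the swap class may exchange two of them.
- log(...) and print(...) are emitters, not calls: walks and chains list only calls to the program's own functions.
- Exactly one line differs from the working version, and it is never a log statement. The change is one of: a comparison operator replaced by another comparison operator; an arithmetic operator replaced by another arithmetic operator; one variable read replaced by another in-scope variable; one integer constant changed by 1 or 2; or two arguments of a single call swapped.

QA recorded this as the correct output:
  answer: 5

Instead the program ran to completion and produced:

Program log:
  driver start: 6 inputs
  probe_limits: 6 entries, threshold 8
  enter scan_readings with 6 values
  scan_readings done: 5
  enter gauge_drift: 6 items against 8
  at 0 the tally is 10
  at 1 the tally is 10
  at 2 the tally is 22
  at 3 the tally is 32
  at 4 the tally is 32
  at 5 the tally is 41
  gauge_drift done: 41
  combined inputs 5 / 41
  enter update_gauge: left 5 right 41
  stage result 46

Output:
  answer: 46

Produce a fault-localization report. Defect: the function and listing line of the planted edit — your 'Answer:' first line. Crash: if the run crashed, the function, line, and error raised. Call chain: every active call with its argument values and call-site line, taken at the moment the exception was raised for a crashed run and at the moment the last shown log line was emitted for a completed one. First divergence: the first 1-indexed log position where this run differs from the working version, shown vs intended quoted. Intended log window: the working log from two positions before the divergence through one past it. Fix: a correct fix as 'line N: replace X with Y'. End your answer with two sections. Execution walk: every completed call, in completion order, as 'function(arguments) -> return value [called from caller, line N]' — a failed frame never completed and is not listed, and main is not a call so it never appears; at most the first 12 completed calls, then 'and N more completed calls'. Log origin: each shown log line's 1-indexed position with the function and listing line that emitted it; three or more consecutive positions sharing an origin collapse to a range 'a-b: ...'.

Answer: the defect is in update_gauge at line 23.
The tell: The earliest visible damage is log position 15 — 'stage result 46' rather than the intended 'stage result 5'.
Call chain: main.
First divergence: position 15 — the shown line 'stage result 46' should read 'stage result 5'.
Intended log window:
  13: combined inputs 5 / 41
  14: enter update_gauge: left 5 right 41
  15: stage result 5
Execution walk:
  scan_readings([10, 5, 12, 10, 8, 9]) -> 5  [called from probe_limits, line 28]
  gauge_drift([10, 5, 12, 10, 8, 9], 8) -> 41  [called from probe_limits, line 29]
  update_gauge(5, 41) -> 46  [called from probe_limits, line 31]
  probe_limits([10, 5, 12, 10, 8, 9], 8) -> 46  [called from main, line 37]
Origin of each log line:
  1: from main, line 36
  2: from probe_limits, line 27
  3: from scan_readings, line 2
  4: from scan_readings, line 7
  5: from gauge_drift, line 11
  6-11: from gauge_drift, line 16
  12: from gauge_drift, line 17
  13: from probe_limits, line 30
  14: from update_gauge, line 21
  15: from main, line 38
A correct fix: line 23: replace `+` with `%`.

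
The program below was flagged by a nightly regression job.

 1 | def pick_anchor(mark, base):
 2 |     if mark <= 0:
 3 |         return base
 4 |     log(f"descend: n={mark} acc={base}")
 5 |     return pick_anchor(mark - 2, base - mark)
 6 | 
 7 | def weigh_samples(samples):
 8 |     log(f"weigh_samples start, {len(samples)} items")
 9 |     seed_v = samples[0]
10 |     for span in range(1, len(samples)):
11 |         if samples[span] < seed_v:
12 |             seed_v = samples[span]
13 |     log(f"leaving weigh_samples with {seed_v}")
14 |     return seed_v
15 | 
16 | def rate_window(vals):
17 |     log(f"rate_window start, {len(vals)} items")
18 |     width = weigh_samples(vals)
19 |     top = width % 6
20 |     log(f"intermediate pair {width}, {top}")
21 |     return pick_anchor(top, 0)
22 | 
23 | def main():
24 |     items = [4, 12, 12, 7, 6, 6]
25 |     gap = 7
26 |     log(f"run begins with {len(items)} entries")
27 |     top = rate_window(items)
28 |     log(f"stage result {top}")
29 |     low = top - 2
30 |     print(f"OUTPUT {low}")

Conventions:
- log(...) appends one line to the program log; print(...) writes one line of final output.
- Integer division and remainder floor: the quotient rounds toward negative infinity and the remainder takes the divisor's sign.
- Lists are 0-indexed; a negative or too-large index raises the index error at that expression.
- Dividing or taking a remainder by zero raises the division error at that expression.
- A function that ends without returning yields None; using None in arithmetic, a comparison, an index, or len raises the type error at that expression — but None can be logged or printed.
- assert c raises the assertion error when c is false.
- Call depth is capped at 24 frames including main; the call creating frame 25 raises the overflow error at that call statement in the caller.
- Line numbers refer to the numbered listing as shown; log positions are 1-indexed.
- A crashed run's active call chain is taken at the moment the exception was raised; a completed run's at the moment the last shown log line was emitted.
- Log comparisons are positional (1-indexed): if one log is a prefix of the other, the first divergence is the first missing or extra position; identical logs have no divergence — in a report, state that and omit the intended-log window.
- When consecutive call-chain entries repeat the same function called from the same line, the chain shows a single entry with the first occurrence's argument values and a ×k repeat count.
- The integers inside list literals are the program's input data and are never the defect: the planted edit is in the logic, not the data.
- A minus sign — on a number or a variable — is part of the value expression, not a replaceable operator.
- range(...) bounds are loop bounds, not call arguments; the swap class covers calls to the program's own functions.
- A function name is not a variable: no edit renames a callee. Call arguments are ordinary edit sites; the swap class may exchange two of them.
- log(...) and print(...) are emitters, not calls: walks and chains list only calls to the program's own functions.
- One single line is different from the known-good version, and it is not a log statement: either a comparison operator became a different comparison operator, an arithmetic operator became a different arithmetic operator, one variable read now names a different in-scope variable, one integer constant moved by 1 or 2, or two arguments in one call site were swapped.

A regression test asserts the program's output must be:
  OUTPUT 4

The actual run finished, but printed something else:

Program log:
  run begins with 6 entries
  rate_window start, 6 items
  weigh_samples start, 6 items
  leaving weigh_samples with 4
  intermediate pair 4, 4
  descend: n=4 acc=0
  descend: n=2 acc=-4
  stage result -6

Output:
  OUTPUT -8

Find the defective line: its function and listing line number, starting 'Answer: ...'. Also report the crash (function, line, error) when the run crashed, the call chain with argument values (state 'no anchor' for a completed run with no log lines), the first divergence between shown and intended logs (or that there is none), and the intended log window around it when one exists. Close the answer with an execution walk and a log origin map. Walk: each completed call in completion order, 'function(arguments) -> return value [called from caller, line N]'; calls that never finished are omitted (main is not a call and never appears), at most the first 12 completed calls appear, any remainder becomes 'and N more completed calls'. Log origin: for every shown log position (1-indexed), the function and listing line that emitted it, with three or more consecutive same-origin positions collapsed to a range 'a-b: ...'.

Answer: the defect is in pick_anchor at line 5.
Key fact: Position 7 is the first bad log line: 'descend: n=2 acc=-4' should read 'descend: n=2 acc=4'.
Call chain: main.
First divergence: position 7; shown 'descend: n=2 acc=-4' vs intended 'descend: n=2 acc=4'.
Intended log window:
  5: intermediate pair 4, 4
  6: descend: n=4 acc=0
  7: descend: n=2 acc=4
  8: stage result 6
Execution walk:
  weigh_samples([4, 12, 12, 7, 6, 6]) -> 4  [called from rate_window, line 18]
  pick_anchor(0, -6) -> -6  [called from pick_anchor, line 5]
  pick_anchor(2, -4) -> -6  [called from pick_anchor, line 5]
  pick_anchor(4, 0) -> -6  [called from rate_window, line 21]
  rate_window([4, 12, 12, 7, 6, 6]) -> -6  [called from main, line 27]
Log origin:
  1: from main, line 26
  2: from rate_window, line 17
  3: from weigh_samples, line 8
  4: from weigh_samples, line 13
  5: from rate_window, line 20
  6: from pick_anchor, line 4
  7: from pick_anchor, line 4
  8: from main, line 28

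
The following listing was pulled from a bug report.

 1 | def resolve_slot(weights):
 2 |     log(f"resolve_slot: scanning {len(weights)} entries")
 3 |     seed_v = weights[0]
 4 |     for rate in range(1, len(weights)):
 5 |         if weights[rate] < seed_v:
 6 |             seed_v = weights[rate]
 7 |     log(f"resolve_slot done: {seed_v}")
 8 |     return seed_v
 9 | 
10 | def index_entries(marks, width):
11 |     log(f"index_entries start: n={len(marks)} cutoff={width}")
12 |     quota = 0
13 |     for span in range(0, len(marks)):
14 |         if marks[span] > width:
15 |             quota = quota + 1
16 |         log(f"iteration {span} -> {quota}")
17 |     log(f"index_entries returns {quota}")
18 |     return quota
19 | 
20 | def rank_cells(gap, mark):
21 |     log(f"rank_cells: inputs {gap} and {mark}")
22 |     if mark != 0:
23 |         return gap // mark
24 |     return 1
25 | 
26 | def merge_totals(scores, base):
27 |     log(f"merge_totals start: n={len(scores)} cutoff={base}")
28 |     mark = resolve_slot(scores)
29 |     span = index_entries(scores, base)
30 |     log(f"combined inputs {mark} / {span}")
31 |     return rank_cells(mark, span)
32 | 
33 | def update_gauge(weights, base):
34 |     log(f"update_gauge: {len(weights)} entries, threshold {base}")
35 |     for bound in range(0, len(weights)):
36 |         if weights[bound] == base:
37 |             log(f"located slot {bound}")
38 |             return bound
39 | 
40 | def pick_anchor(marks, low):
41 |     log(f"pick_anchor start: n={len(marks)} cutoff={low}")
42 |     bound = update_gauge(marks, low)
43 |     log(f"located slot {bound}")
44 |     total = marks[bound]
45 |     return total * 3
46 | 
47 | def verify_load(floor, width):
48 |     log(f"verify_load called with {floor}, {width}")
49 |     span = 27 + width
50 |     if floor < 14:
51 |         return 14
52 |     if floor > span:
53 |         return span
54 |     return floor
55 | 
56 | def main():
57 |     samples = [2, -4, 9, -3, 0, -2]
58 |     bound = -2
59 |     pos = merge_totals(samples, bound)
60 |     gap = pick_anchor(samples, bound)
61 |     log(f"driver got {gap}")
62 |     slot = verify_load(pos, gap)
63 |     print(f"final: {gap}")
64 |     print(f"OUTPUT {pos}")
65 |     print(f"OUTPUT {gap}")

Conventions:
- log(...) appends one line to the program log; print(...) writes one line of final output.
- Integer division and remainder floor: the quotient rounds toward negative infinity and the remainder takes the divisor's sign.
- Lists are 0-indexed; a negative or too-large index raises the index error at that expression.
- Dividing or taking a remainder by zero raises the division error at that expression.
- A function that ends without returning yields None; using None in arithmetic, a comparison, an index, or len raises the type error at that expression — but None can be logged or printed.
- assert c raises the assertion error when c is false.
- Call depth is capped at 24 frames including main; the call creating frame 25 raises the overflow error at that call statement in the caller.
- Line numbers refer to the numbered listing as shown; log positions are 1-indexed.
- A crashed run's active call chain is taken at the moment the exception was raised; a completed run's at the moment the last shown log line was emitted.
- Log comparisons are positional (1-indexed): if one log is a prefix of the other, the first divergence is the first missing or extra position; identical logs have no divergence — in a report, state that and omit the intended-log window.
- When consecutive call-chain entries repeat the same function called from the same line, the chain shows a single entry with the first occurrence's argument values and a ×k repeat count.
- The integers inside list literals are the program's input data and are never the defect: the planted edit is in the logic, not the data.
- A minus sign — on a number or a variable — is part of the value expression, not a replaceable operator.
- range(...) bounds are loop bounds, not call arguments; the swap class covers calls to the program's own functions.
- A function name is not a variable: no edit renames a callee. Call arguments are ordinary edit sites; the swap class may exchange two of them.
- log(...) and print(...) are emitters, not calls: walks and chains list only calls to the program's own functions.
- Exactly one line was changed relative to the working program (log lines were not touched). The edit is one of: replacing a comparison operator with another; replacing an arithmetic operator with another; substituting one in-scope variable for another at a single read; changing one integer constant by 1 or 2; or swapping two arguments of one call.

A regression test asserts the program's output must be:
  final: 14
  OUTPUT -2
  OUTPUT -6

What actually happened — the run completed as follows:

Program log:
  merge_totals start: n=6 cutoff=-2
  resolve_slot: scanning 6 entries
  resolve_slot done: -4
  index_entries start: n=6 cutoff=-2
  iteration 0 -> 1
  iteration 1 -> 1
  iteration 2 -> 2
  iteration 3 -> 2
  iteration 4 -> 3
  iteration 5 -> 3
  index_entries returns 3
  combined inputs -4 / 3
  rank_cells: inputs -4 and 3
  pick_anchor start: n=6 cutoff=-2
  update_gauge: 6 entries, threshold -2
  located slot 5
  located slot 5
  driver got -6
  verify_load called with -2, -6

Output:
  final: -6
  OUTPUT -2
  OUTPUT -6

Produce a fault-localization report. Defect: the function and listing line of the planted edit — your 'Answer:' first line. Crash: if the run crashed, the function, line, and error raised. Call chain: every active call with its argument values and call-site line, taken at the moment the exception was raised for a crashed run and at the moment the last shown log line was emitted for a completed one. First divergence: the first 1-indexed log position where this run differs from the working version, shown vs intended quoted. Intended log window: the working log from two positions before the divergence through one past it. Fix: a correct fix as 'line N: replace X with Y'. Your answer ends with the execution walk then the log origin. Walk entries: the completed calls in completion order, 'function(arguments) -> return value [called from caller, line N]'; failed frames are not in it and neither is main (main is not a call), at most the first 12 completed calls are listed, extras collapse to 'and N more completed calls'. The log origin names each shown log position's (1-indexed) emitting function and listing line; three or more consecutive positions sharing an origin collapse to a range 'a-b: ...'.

Answer: the defect is in main at line 63.
Core observation: Every logged value matches the working version; the printed result is what differs.
Call chain: main -> verify_load(-2, -6) (called at line 62).
First divergence: there is none — every log position agrees.
Execution walk:
  resolve_slot([2, -4, 9, -3, 0, -2]) -> -4  [called from merge_totals, line 28]
  index_entries([2, -4, 9, -3, 0, -2], -2) -> 3  [called from merge_totals, line 29]
  rank_cells(-4, 3) -> -2  [called from merge_totals, line 31]
  merge_totals([2, -4, 9, -3, 0, -2], -2) -> -2  [called from main, line 59]
  update_gauge([2, -4, 9, -3, 0, -2], -2) -> 5  [called from pick_anchor, line 42]
  pick_anchor([2, -4, 9, -3, 0, -2], -2) -> -6  [called from main, line 60]
  verify_load(-2, -6) -> 14  [called from main, line 62]
Log origin:
  1: emitted by merge_totals (line 27)
  2: emitted by resolve_slot (line 2)
  3: emitted by resolve_slot (line 7)
  4: emitted by index_entries (line 11)
  5-10: emitted by index_entries (line 16)
  11: emitted by index_entries (line 17)
  12: emitted by merge_totals (line 30)
  13: emitted by rank_cells (line 21)
  14: emitted by pick_anchor (line 41)
  15: emitted by update_gauge (line 34)
  16: emitted by update_gauge (line 37)
  17: emitted by pick_anchor (line 43)
  18: emitted by main (line 61)
  19: emitted by verify_load (line 48)
A correct fix: line 63: replace `gap` with `slot`.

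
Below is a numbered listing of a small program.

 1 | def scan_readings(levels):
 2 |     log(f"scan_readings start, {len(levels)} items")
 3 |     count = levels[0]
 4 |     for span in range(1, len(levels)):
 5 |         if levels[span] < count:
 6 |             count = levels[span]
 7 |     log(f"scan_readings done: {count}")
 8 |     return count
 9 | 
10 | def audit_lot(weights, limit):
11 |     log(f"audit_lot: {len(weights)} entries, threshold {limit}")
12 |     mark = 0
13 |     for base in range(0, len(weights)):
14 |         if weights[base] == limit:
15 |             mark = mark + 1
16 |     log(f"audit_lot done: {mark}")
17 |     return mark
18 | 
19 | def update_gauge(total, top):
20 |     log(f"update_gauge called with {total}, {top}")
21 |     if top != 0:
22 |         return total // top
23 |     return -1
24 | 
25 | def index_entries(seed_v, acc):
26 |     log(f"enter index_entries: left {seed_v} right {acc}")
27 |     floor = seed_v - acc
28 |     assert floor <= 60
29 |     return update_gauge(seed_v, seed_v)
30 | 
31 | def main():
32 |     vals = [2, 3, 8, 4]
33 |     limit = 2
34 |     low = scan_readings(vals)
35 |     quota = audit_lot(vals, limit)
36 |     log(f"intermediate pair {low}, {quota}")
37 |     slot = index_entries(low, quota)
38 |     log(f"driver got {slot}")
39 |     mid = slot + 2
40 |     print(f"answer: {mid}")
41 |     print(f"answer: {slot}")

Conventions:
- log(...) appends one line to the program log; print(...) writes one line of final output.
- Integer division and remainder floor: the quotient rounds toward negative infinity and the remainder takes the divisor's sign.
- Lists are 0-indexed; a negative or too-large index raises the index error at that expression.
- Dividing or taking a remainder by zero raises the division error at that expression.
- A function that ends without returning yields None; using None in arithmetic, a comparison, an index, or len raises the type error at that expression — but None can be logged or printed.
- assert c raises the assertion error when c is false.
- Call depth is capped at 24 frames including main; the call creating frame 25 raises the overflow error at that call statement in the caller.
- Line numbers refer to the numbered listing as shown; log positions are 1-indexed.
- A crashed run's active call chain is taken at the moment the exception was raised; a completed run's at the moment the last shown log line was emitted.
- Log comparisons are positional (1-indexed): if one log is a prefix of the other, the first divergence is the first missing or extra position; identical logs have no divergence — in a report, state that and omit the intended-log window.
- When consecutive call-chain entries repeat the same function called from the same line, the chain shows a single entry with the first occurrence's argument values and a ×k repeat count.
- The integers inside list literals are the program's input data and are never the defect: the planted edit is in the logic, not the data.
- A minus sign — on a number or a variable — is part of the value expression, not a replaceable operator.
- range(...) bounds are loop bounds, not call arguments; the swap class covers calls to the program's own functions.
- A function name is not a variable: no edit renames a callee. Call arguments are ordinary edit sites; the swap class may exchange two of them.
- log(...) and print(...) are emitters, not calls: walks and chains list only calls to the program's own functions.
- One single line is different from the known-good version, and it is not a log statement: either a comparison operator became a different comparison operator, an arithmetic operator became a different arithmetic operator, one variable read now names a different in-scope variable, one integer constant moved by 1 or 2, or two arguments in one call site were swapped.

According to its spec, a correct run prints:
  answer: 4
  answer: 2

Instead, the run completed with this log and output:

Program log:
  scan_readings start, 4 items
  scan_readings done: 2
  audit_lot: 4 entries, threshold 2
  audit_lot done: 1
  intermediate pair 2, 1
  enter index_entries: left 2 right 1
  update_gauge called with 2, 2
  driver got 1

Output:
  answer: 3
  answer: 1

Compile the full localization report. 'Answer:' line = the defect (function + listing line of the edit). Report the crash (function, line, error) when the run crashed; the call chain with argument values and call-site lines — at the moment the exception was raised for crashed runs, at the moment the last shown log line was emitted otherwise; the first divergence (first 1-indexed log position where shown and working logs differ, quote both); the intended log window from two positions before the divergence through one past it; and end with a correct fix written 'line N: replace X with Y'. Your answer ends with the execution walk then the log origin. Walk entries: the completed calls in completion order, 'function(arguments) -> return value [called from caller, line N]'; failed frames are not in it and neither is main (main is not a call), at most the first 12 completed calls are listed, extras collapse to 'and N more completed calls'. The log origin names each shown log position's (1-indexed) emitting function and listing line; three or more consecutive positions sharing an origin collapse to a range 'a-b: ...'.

Answer: the defect is in index_entries at line 29.
Core observation: Log line 7 is where behavior first shows: 'update_gauge called with 2, 2' appears instead of 'update_gauge called with 2, 1'.
Call chain: main.
First divergence: position 7 — the shown line 'update_gauge called with 2, 2' should read 'update_gauge called with 2, 1'.
Intended log window:
  5: intermediate pair 2, 1
  6: enter index_entries: left 2 right 1
  7: update_gauge called with 2, 1
  8: driver got 2
Execution walk:
  scan_readings([2, 3, 8, 4]) -> 2  [called from main, line 34]
  audit_lot([2, 3, 8, 4], 2) -> 1  [called from main, line 35]
  update_gauge(2, 2) -> 1  [called from index_entries, line 29]
  index_entries(2, 1) -> 1  [called from main, line 37]
Origin of each log line:
  1: logged in scan_readings at line 2
  2: logged in scan_readings at line 7
  3: logged in audit_lot at line 11
  4: logged in audit_lot at line 16
  5: logged in main at line 36
  6: logged in index_entries at line 26
  7: logged in update_gauge at line 20
  8: logged in main at line 38
A correct fix: line 29: replace `update_gauge(seed_v, seed_v)` with `update_gauge(seed_v, floor)`.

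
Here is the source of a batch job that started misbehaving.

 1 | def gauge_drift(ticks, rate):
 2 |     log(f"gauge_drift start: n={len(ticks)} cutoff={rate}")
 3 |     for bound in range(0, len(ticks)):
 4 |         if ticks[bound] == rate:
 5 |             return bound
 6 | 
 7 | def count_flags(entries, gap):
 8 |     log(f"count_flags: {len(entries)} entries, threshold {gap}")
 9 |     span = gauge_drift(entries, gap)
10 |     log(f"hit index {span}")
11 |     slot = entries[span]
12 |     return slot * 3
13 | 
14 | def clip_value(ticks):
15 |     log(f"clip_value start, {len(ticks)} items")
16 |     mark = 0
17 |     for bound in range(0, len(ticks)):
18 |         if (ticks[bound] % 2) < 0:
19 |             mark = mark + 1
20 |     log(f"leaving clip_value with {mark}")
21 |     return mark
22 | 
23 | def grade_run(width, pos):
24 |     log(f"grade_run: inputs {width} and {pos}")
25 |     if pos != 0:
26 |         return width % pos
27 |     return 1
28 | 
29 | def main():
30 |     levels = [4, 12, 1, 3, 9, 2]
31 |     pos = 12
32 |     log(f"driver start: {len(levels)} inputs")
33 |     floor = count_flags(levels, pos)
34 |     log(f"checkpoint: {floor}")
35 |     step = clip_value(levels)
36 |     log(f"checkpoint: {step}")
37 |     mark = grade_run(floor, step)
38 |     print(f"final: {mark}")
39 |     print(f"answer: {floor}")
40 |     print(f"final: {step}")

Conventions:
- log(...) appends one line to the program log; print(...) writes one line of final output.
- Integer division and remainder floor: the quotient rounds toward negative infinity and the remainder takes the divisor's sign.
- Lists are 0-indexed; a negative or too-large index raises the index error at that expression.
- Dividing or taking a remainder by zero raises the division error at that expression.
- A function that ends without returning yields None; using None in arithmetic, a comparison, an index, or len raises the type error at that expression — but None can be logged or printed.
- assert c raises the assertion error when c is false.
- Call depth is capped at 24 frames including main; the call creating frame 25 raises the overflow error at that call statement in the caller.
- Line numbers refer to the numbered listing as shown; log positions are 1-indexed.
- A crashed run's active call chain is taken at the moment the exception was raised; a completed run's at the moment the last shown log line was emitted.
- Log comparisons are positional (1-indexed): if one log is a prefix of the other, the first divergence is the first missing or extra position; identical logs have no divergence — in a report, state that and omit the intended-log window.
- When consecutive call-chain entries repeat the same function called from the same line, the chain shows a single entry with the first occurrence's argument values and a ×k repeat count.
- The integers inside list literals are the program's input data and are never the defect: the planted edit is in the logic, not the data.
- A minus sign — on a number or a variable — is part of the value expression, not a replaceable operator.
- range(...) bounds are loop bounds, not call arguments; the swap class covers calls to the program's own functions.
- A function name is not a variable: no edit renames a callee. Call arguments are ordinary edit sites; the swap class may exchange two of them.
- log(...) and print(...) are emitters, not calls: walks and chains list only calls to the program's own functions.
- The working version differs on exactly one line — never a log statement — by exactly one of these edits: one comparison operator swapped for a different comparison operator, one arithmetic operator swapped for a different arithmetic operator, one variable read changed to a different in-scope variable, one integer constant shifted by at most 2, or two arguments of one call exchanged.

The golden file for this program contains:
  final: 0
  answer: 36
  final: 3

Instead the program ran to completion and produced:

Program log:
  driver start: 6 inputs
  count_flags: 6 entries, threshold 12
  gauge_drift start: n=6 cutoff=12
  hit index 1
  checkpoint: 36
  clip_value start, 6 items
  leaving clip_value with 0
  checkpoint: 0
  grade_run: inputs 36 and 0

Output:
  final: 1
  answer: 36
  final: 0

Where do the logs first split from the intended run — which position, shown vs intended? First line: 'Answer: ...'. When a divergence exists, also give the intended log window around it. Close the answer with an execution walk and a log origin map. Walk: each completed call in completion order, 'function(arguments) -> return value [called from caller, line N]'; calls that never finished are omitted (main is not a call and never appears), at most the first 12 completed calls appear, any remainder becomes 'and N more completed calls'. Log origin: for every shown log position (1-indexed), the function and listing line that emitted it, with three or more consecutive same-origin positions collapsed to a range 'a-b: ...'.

Answer: position 7; shown 'leaving clip_value with 0' vs intended 'leaving clip_value with 3'.
Intended log window:
  5: checkpoint: 36
  6: clip_value start, 6 items
  7: leaving clip_value with 3
  8: checkpoint: 3
Execution walk:
  gauge_drift([4, 12, 1, 3, 9, 2], 12) -> 1  [called from count_flags, line 9]
  count_flags([4, 12, 1, 3, 9, 2], 12) -> 36  [called from main, line 33]
  clip_value([4, 12, 1, 3, 9, 2]) -> 0  [called from main, line 35]
  grade_run(36, 0) -> 1  [called from main, line 37]
Log origins:
  1: logged in main at line 32
  2: logged in count_flags at line 8
  3: logged in gauge_drift at line 2
  4: logged in count_flags at line 10
  5: logged in main at line 34
  6: logged in clip_value at line 15
  7: logged in clip_value at line 20
  8: logged in main at line 36
  9: logged in grade_run at line 24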